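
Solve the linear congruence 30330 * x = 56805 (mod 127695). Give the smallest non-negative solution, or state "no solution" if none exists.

First find gcd(30330, 127695):
127695 = 4×30330 + 6375
30330 = 4×6375 + 4830
6375 = 1×4830 + 1545
4830 = 3×1545 + 195
1545 = 7×195 + 180
195 = 1×180 + 15
180 = 12×15 + 0
gcd = 15 and 15 | 56805, so solutions exist. Divide through by 15: 2022x ≡ 3787 (mod 8513).
Now find 2022⁻¹ mod 8513:
8513 = 4·2022 + 425
2022 = 4·425 + 322
425 = 1·322 + 103
322 = 3·103 + 13
103 = 7·13 + 12
13 = 1·12 + 1
12 = 12·1 + 0
Back-substitute:
1 = 13 − 12
1 = −103 + 8·13
1 = 8·322 − 25·103
1 = −25·425 + 33·322
1 = 33·2022 − 157·425
1 = −157·8513 + 661·2022
So 2022⁻¹ ≡ 661 (mod 8513).
Then x ≡ 661·3787 ≡ 385 (mod 8513); the smallest non-negative solution is x = 385.

385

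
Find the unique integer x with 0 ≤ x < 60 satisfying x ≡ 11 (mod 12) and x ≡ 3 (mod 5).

23

Write x = 11 + 12·k. Then 12·k ≡ 3 − 11 ≡ 2 (mod 5).
Need 12⁻¹ mod 5. Extended Euclid on (5, 2):
5 = 2·2 + 1
2 = 2·1 + 0
Back-substitute:
1 = 5 − 2·2
12⁻¹ ≡ 3 (mod 5), so k ≡ 3·2 ≡ 1 (mod 5).
x = 11 + 12·1 = 23.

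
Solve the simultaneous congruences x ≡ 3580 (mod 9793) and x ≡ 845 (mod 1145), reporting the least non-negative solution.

9013140

Write x = 3580 + 9793·k. Then 9793·k ≡ 845 − 3580 ≡ 700 (mod 1145).
Need 9793⁻¹ mod 1145. Extended Euclid on (1145, 633):
1145 = 1·633 + 512
633 = 1·512 + 121
512 = 4·121 + 28
121 = 4·28 + 9
28 = 3·9 + 1
9 = 9·1 + 0
Back-substitute:
1 = 28 − 3·9
1 = −3·121 + 13·28
1 = 13·512 − 55·121
1 = −55·633 + 68·512
1 = 68·1145 − 123·633
9793⁻¹ ≡ 1022 (mod 1145), so k ≡ 1022·700 ≡ 920 (mod 1145).
x = 3580 + 9793·920 = 9013140.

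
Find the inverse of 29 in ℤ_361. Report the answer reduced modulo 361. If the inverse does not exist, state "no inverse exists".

249

Apply the Euclidean algorithm to 361 and 29:
361 = 12·29 + 13
29 = 2·13 + 3
13 = 4·3 + 1
3 = 3·1 + 0
The gcd is 1. Working backward:
1 = 13 − 4·3
1 = −4·29 + 9·13
1 = 9·361 − 112·29
Thus 29·(-112) ≡ 1 (mod 361); reducing, -112 mod 361 = 249.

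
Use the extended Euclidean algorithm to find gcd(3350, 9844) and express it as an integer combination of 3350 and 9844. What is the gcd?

2

Repeated division:
9844 = 2×3350 + 3144
3350 = 1×3144 + 206
3144 = 15×206 + 54
206 = 3×54 + 44
54 = 1×44 + 10
44 = 4×10 + 4
10 = 2×4 + 2
4 = 2×2 + 0
gcd(3350, 9844) = 2.
Working backward:
2 = 10 − 2·4
2 = −2·44 + 9·10
2 = 9·54 − 11·44
2 = −11·206 + 42·54
2 = 42·3144 − 641·206
2 = −641·3350 + 683·3144
2 = 683·9844 − 2007·3350
So 2 = (683)·9844 + (-2007)·3350.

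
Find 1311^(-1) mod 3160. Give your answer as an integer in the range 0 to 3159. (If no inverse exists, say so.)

511

Extended Euclidean algorithm:
3160 = 2×1311 + 538
1311 = 2×538 + 235
538 = 2×235 + 68
235 = 3×68 + 31
68 = 2×31 + 6
31 = 5×6 + 1
6 = 6×1 + 0
Since gcd(1311, 3160) = 1, back-substitute to write 1 as a combination:
1 = 31 − 5·6
1 = −5·68 + 11·31
1 = 11·235 − 38·68
1 = −38·538 + 87·235
1 = 87·1311 − 212·538
1 = −212·3160 + 511·1311
So 1311·511 ≡ 1 (mod 3160).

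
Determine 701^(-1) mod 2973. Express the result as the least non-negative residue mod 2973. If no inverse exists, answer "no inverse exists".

Extended Euclidean algorithm:
2973 = 4·701 + 169
701 = 4·169 + 25
169 = 6·25 + 19
25 = 1·19 + 6
19 = 3·6 + 1
6 = 6·1 + 0
gcd = 1, so the inverse exists. Back-substitute:
1 = 19 − 3·6
1 = −3·25 + 4·19
1 = 4·169 − 27·25
1 = −27·701 + 112·169
1 = 112·2973 − 475·701
Thus 701·(-475) ≡ 1 (mod 2973); reducing, -475 mod 2973 = 2498.

2498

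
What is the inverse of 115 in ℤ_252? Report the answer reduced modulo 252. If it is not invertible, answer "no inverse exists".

103

Run Euclid on (252, 115):
252 = 2·115 + 22
115 = 5·22 + 5
22 = 4·5 + 2
5 = 2·2 + 1
2 = 2·1 + 0
gcd = 1, so the inverse exists. Back-substitute:
1 = 5 − 2·2
1 = −2·22 + 9·5
1 = 9·115 − 47·22
1 = −47·252 + 103·115
So 115·103 ≡ 1 (mod 252).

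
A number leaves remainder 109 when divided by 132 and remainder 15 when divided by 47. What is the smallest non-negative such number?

109

Write x = 109 + 132·k. Then 132·k ≡ 15 − 109 ≡ 0 (mod 47).
Need 132⁻¹ mod 47. Extended Euclid on (47, 38):
47 = 1·38 + 9
38 = 4·9 + 2
9 = 4·2 + 1
2 = 2·1 + 0
Back-substitute:
1 = 9 − 4·2
1 = −4·38 + 17·9
1 = 17·47 − 21·38
132⁻¹ ≡ 26 (mod 47), so k ≡ 26·0 ≡ 0 (mod 47).
x = 109 + 132·0 = 109.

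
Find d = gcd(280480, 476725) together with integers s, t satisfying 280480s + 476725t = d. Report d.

5

Repeated division:
476725 = 1×280480 + 196245
280480 = 1×196245 + 84235
196245 = 2×84235 + 27775
84235 = 3×27775 + 910
27775 = 30×910 + 475
910 = 1×475 + 435
475 = 1×435 + 40
435 = 10×40 + 35
40 = 1×35 + 5
35 = 7×5 + 0
gcd(280480, 476725) = 5.
Express as a combination:
5 = 40 − 35
5 = −435 + 11·40
5 = 11·475 − 12·435
5 = −12·910 + 23·475
5 = 23·27775 − 702·910
5 = −702·84235 + 2129·27775
5 = 2129·196245 − 4960·84235
5 = −4960·280480 + 7089·196245
5 = 7089·476725 − 12049·280480
So 5 = (7089)·476725 + (-12049)·280480.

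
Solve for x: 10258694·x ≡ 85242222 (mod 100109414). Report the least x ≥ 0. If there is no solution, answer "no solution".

10697251

First find gcd(10258694, 100109414):
100109414 = 9·10258694 + 7781168
10258694 = 1·7781168 + 2477526
7781168 = 3·2477526 + 348590
2477526 = 7·348590 + 37396
348590 = 9·37396 + 12026
37396 = 3·12026 + 1318
12026 = 9·1318 + 164
1318 = 8·164 + 6
164 = 27·6 + 2
6 = 3·2 + 0
gcd = 2 and 2 | 85242222, so solutions exist. Divide through by 2: 5129347x ≡ 42621111 (mod 50054707).
Now find 5129347⁻¹ mod 50054707:
50054707 = 9*5129347 + 3890584
5129347 = 1*3890584 + 1238763
3890584 = 3*1238763 + 174295
1238763 = 7*174295 + 18698
174295 = 9*18698 + 6013
18698 = 3*6013 + 659
6013 = 9*659 + 82
659 = 8*82 + 3
82 = 27*3 + 1
3 = 3*1 + 0
Back-substitute:
1 = 82 − 27·3
1 = −27·659 + 217·82
1 = 217·6013 − 1980·659
1 = −1980·18698 + 6157·6013
1 = 6157·174295 − 57393·18698
1 = −57393·1238763 + 407908·174295
1 = 407908·3890584 − 1281117·1238763
1 = −1281117·5129347 + 1689025·3890584
1 = 1689025·50054707 − 16482342·5129347
So 5129347·(-16482342) ≡ 1 (mod 50054707), i.e. 5129347⁻¹ ≡ 33572365.
Then x ≡ 33572365·42621111 ≡ 10697251 (mod 50054707); the smallest non-negative solution is x = 10697251.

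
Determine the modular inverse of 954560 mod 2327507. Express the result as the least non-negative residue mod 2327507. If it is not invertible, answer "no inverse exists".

gcd(2327507, 954560) by repeated division:
2327507 = 2*954560 + 418387
954560 = 2*418387 + 117786
418387 = 3*117786 + 65029
117786 = 1*65029 + 52757
65029 = 1*52757 + 12272
52757 = 4*12272 + 3669
12272 = 3*3669 + 1265
3669 = 2*1265 + 1139
1265 = 1*1139 + 126
1139 = 9*126 + 5
126 = 25*5 + 1
5 = 5*1 + 0
The gcd is 1. Working backward:
1 = 126 − 25·5
1 = −25·1139 + 226·126
1 = 226·1265 − 251·1139
1 = −251·3669 + 728·1265
1 = 728·12272 − 2435·3669
1 = −2435·52757 + 10468·12272
1 = 10468·65029 − 12903·52757
1 = −12903·117786 + 23371·65029
1 = 23371·418387 − 83016·117786
1 = −83016·954560 + 189403·418387
1 = 189403·2327507 − 461822·954560
Thus 954560·(-461822) ≡ 1 (mod 2327507); reducing, -461822 mod 2327507 = 1865685.

1865685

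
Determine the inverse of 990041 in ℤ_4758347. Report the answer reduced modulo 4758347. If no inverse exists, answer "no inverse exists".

gcd(4758347, 990041) by repeated division:
4758347 = 4×990041 + 798183
990041 = 1×798183 + 191858
798183 = 4×191858 + 30751
191858 = 6×30751 + 7352
30751 = 4×7352 + 1343
7352 = 5×1343 + 637
1343 = 2×637 + 69
637 = 9×69 + 16
69 = 4×16 + 5
16 = 3×5 + 1
5 = 5×1 + 0
gcd = 1, so the inverse exists. Back-substitute:
1 = 16 − 3·5
1 = −3·69 + 13·16
1 = 13·637 − 120·69
1 = −120·1343 + 253·637
1 = 253·7352 − 1385·1343
1 = −1385·30751 + 5793·7352
1 = 5793·191858 − 36143·30751
1 = −36143·798183 + 150365·191858
1 = 150365·990041 − 186508·798183
1 = −186508·4758347 + 896397·990041
So 990041·896397 ≡ 1 (mod 4758347).

896397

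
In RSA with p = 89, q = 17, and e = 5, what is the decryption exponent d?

845

φ(n) = (p−1)(q−1) = 88·16 = 1408.
Need d with 5·d ≡ 1 (mod 1408). Apply the extended Euclidean algorithm:
1408 = 281·5 + 3
5 = 1·3 + 2
3 = 1·2 + 1
2 = 2·1 + 0
Back-substitute:
1 = 3 − 2
1 = −5 + 2·3
1 = 2·1408 − 563·5
So 5·(-563) ≡ 1 (mod 1408), hence d ≡ -563 ≡ 845 (mod 1408).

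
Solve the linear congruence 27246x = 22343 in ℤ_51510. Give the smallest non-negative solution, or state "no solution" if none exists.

no solution

gcd(27246, 51510):
51510 = 1*27246 + 24264
27246 = 1*24264 + 2982
24264 = 8*2982 + 408
2982 = 7*408 + 126
408 = 3*126 + 30
126 = 4*30 + 6
30 = 5*6 + 0
gcd = 6, but 6 ∤ 22343, so the congruence has no solution.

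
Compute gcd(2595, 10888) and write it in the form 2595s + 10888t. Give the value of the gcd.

Apply Euclid's algorithm to 10888 and 2595:
10888 = 4×2595 + 508
2595 = 5×508 + 55
508 = 9×55 + 13
55 = 4×13 + 3
13 = 4×3 + 1
3 = 3×1 + 0
gcd(2595, 10888) = 1.
Back-substituting:
1 = 13 − 4·3
1 = −4·55 + 17·13
1 = 17·508 − 157·55
1 = −157·2595 + 802·508
1 = 802·10888 − 3365·2595
So 1 = (802)·10888 + (-3365)·2595.

1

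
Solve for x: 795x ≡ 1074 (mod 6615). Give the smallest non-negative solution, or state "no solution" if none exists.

gcd(795, 6615):
6615 = 8*795 + 255
795 = 3*255 + 30
255 = 8*30 + 15
30 = 2*15 + 0
gcd = 15, but 15 ∤ 1074, so the congruence has no solution.

no solution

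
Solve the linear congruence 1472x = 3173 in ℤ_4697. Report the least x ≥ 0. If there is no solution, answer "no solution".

267

First find gcd(1472, 4697):
4697 = 3·1472 + 281
1472 = 5·281 + 67
281 = 4·67 + 13
67 = 5·13 + 2
13 = 6·2 + 1
2 = 2·1 + 0
gcd = 1, so a unique solution mod 4697 exists.
Back-substitute for the Bézout coefficients:
1 = 13 − 6·2
1 = −6·67 + 31·13
1 = 31·281 − 130·67
1 = −130·1472 + 681·281
1 = 681·4697 − 2173·1472
So 1472·(-2173) ≡ 1 (mod 4697), giving 1472⁻¹ ≡ 2524.
x ≡ 1472⁻¹·3173 ≡ 2524·3173 ≡ 267 (mod 4697).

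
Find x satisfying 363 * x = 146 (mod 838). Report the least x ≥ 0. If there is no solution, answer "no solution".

162

First find gcd(363, 838):
838 = 2*363 + 112
363 = 3*112 + 27
112 = 4*27 + 4
27 = 6*4 + 3
4 = 1*3 + 1
3 = 3*1 + 0
gcd = 1, so a unique solution mod 838 exists.
Back-substitute for the Bézout coefficients:
1 = 4 − 3
1 = −27 + 7·4
1 = 7·112 − 29·27
1 = −29·363 + 94·112
1 = 94·838 − 217·363
So 363·(-217) ≡ 1 (mod 838), giving 363⁻¹ ≡ 621.
x ≡ 363⁻¹·146 ≡ 621·146 ≡ 162 (mod 838).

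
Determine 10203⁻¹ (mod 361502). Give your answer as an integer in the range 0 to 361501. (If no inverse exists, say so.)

gcd(361502, 10203) by repeated division:
361502 = 35×10203 + 4397
10203 = 2×4397 + 1409
4397 = 3×1409 + 170
1409 = 8×170 + 49
170 = 3×49 + 23
49 = 2×23 + 3
23 = 7×3 + 2
3 = 1×2 + 1
2 = 2×1 + 0
gcd = 1, so the inverse exists. Back-substitute:
1 = 3 − 2
1 = −23 + 8·3
1 = 8·49 − 17·23
1 = −17·170 + 59·49
1 = 59·1409 − 489·170
1 = −489·4397 + 1526·1409
1 = 1526·10203 − 3541·4397
1 = −3541·361502 + 125461·10203
So 10203·125461 ≡ 1 (mod 361502).

125461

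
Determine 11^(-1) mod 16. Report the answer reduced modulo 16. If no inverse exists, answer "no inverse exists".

3

Apply the Euclidean algorithm to 16 and 11:
16 = 1*11 + 5
11 = 2*5 + 1
5 = 5*1 + 0
Since gcd(11, 16) = 1, back-substitute to write 1 as a combination:
1 = 11 − 2·5
1 = −2·16 + 3·11
So 11·3 ≡ 1 (mod 16).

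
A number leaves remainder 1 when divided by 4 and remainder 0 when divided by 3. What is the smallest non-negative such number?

Write x = 1 + 4·k. Then 4·k ≡ 0 − 1 ≡ 2 (mod 3).
Need 4⁻¹ mod 3. Extended Euclid on (3, 1):
3 = 3*1 + 0
4⁻¹ ≡ 1 (mod 3), so k ≡ 1·2 ≡ 2 (mod 3).
x = 1 + 4·2 = 9.

9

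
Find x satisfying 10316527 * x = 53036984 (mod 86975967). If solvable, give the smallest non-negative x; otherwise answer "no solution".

First find gcd(10316527, 86975967):
86975967 = 8·10316527 + 4443751
10316527 = 2·4443751 + 1429025
4443751 = 3·1429025 + 156676
1429025 = 9·156676 + 18941
156676 = 8·18941 + 5148
18941 = 3·5148 + 3497
5148 = 1·3497 + 1651
3497 = 2·1651 + 195
1651 = 8·195 + 91
195 = 2·91 + 13
91 = 7·13 + 0
gcd = 13 and 13 | 53036984, so solutions exist. Divide through by 13: 793579x ≡ 4079768 (mod 6690459).
Now find 793579⁻¹ mod 6690459:
6690459 = 8×793579 + 341827
793579 = 2×341827 + 109925
341827 = 3×109925 + 12052
109925 = 9×12052 + 1457
12052 = 8×1457 + 396
1457 = 3×396 + 269
396 = 1×269 + 127
269 = 2×127 + 15
127 = 8×15 + 7
15 = 2×7 + 1
7 = 7×1 + 0
Back-substitute:
1 = 15 − 2·7
1 = −2·127 + 17·15
1 = 17·269 − 36·127
1 = −36·396 + 53·269
1 = 53·1457 − 195·396
1 = −195·12052 + 1613·1457
1 = 1613·109925 − 14712·12052
1 = −14712·341827 + 45749·109925
1 = 45749·793579 − 106210·341827
1 = −106210·6690459 + 895429·793579
So 793579⁻¹ ≡ 895429 (mod 6690459).
Then x ≡ 895429·4079768 ≡ 4776374 (mod 6690459); the smallest non-negative solution is x = 4776374.

4776374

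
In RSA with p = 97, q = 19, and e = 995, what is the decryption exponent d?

φ(n) = (p−1)(q−1) = 96·18 = 1728.
Need d with 995·d ≡ 1 (mod 1728). Apply the extended Euclidean algorithm:
1728 = 1*995 + 733
995 = 1*733 + 262
733 = 2*262 + 209
262 = 1*209 + 53
209 = 3*53 + 50
53 = 1*50 + 3
50 = 16*3 + 2
3 = 1*2 + 1
2 = 2*1 + 0
Back-substitute:
1 = 3 − 2
1 = −50 + 17·3
1 = 17·53 − 18·50
1 = −18·209 + 71·53
1 = 71·262 − 89·209
1 = −89·733 + 249·262
1 = 249·995 − 338·733
1 = −338·1728 + 587·995
So 995·587 ≡ 1 (mod 1728), hence d = 587.

587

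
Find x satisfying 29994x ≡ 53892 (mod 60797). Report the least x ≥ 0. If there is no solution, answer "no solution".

First find gcd(29994, 60797):
60797 = 2·29994 + 809
29994 = 37·809 + 61
809 = 13·61 + 16
61 = 3·16 + 13
16 = 1·13 + 3
13 = 4·3 + 1
3 = 3·1 + 0
gcd = 1, so a unique solution mod 60797 exists.
Back-substitute for the Bézout coefficients:
1 = 13 − 4·3
1 = −4·16 + 5·13
1 = 5·61 − 19·16
1 = −19·809 + 252·61
1 = 252·29994 − 9343·809
1 = −9343·60797 + 18938·29994
So 29994·(18938) ≡ 1 (mod 60797), giving 29994⁻¹ ≡ 18938.
x ≡ 29994⁻¹·53892 ≡ 18938·53892 ≡ 7457 (mod 60797).

7457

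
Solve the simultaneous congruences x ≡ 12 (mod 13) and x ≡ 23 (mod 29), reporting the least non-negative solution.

168

Write x = 12 + 13·k. Then 13·k ≡ 23 − 12 ≡ 11 (mod 29).
Need 13⁻¹ mod 29. Extended Euclid on (29, 13):
29 = 2·13 + 3
13 = 4·3 + 1
3 = 3·1 + 0
Back-substitute:
1 = 13 − 4·3
1 = −4·29 + 9·13
13⁻¹ ≡ 9 (mod 29), so k ≡ 9·11 ≡ 12 (mod 29).
x = 12 + 13·12 = 168.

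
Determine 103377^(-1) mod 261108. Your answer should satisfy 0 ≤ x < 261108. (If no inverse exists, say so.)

Euclidean algorithm on 261108, 103377:
261108 = 2·103377 + 54354
103377 = 1·54354 + 49023
54354 = 1·49023 + 5331
49023 = 9·5331 + 1044
5331 = 5·1044 + 111
1044 = 9·111 + 45
111 = 2·45 + 21
45 = 2·21 + 3
21 = 7·3 + 0
gcd(103377, 261108) = 3 ≠ 1, so 103377 has no multiplicative inverse modulo 261108.

no inverse exists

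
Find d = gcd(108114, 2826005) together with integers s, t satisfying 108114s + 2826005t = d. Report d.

1

Apply Euclid's algorithm to 2826005 and 108114:
2826005 = 26*108114 + 15041
108114 = 7*15041 + 2827
15041 = 5*2827 + 906
2827 = 3*906 + 109
906 = 8*109 + 34
109 = 3*34 + 7
34 = 4*7 + 6
7 = 1*6 + 1
6 = 6*1 + 0
gcd(108114, 2826005) = 1.
Back-substituting:
1 = 7 − 6
1 = −34 + 5·7
1 = 5·109 − 16·34
1 = −16·906 + 133·109
1 = 133·2827 − 415·906
1 = −415·15041 + 2208·2827
1 = 2208·108114 − 15871·15041
1 = −15871·2826005 + 414854·108114
So 1 = (-15871)·2826005 + (414854)·108114.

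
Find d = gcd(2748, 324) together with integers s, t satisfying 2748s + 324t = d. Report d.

Apply Euclid's algorithm to 2748 and 324:
2748 = 8×324 + 156
324 = 2×156 + 12
156 = 13×12 + 0
gcd(2748, 324) = 12.
Working backward:
12 = 324 − 2·156
12 = −2·2748 + 17·324
So 12 = (-2)·2748 + (17)·324.

12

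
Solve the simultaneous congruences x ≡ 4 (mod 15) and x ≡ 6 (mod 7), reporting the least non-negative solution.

Write x = 4 + 15·k. Then 15·k ≡ 6 − 4 ≡ 2 (mod 7).
Need 15⁻¹ mod 7. Extended Euclid on (7, 1):
7 = 7·1 + 0
15⁻¹ ≡ 1 (mod 7), so k ≡ 1·2 ≡ 2 (mod 7).
x = 4 + 15·2 = 34.

34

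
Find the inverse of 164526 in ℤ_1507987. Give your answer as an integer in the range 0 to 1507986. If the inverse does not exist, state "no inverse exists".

Apply the Euclidean algorithm to 1507987 and 164526:
1507987 = 9*164526 + 27253
164526 = 6*27253 + 1008
27253 = 27*1008 + 37
1008 = 27*37 + 9
37 = 4*9 + 1
9 = 9*1 + 0
The gcd is 1. Working backward:
1 = 37 − 4·9
1 = −4·1008 + 109·37
1 = 109·27253 − 2947·1008
1 = −2947·164526 + 17791·27253
1 = 17791·1507987 − 163066·164526
Thus 164526·(-163066) ≡ 1 (mod 1507987); reducing, -163066 mod 1507987 = 1344921.

1344921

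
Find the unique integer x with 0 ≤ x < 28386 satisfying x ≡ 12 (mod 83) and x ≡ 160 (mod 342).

12130

Write x = 12 + 83·k. Then 83·k ≡ 160 − 12 ≡ 148 (mod 342).
Need 83⁻¹ mod 342. Extended Euclid on (342, 83):
342 = 4×83 + 10
83 = 8×10 + 3
10 = 3×3 + 1
3 = 3×1 + 0
Back-substitute:
1 = 10 − 3·3
1 = −3·83 + 25·10
1 = 25·342 − 103·83
83⁻¹ ≡ 239 (mod 342), so k ≡ 239·148 ≡ 146 (mod 342).
x = 12 + 83·146 = 12130.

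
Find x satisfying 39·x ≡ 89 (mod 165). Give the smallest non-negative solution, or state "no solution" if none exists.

gcd(39, 165):
165 = 4*39 + 9
39 = 4*9 + 3
9 = 3*3 + 0
gcd = 3, but 3 ∤ 89, so the congruence has no solution.

no solution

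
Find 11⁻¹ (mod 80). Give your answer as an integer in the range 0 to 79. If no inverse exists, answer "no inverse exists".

Extended Euclidean algorithm:
80 = 7×11 + 3
11 = 3×3 + 2
3 = 1×2 + 1
2 = 2×1 + 0
The gcd is 1. Working backward:
1 = 3 − 2
1 = −11 + 4·3
1 = 4·80 − 29·11
Hence 11⁻¹ ≡ -29 ≡ 51 (mod 80).

51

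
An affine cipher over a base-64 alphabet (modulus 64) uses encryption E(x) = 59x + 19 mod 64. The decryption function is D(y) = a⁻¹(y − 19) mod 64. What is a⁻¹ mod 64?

Run Euclid on (64, 59):
64 = 1·59 + 5
59 = 11·5 + 4
5 = 1·4 + 1
4 = 4·1 + 0
Since gcd(59, 64) = 1, back-substitute to write 1 as a combination:
1 = 5 − 4
1 = −59 + 12·5
1 = 12·64 − 13·59
Thus 59·(-13) ≡ 1 (mod 64); reducing, -13 mod 64 = 51.

51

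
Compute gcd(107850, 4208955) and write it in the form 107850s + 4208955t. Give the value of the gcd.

15

Euclidean algorithm:
4208955 = 39×107850 + 2805
107850 = 38×2805 + 1260
2805 = 2×1260 + 285
1260 = 4×285 + 120
285 = 2×120 + 45
120 = 2×45 + 30
45 = 1×30 + 15
30 = 2×15 + 0
gcd(107850, 4208955) = 15.
Express as a combination:
15 = 45 − 30
15 = −120 + 3·45
15 = 3·285 − 7·120
15 = −7·1260 + 31·285
15 = 31·2805 − 69·1260
15 = −69·107850 + 2653·2805
15 = 2653·4208955 − 103536·107850
So 15 = (2653)·4208955 + (-103536)·107850.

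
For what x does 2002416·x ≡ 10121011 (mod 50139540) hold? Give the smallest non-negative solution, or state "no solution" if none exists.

no solution

gcd(2002416, 50139540):
50139540 = 25*2002416 + 79140
2002416 = 25*79140 + 23916
79140 = 3*23916 + 7392
23916 = 3*7392 + 1740
7392 = 4*1740 + 432
1740 = 4*432 + 12
432 = 36*12 + 0
gcd = 12, but 12 ∤ 10121011, so the congruence has no solution.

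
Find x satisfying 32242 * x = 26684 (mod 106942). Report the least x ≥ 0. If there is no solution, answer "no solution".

First find gcd(32242, 106942):
106942 = 3*32242 + 10216
32242 = 3*10216 + 1594
10216 = 6*1594 + 652
1594 = 2*652 + 290
652 = 2*290 + 72
290 = 4*72 + 2
72 = 36*2 + 0
gcd = 2 and 2 | 26684, so solutions exist. Divide through by 2: 16121x ≡ 13342 (mod 53471).
Now find 16121⁻¹ mod 53471:
53471 = 3·16121 + 5108
16121 = 3·5108 + 797
5108 = 6·797 + 326
797 = 2·326 + 145
326 = 2·145 + 36
145 = 4·36 + 1
36 = 36·1 + 0
Back-substitute:
1 = 145 − 4·36
1 = −4·326 + 9·145
1 = 9·797 − 22·326
1 = −22·5108 + 141·797
1 = 141·16121 − 445·5108
1 = −445·53471 + 1476·16121
So 16121⁻¹ ≡ 1476 (mod 53471).
Then x ≡ 1476·13342 ≡ 15464 (mod 53471); the smallest non-negative solution is x = 15464.

15464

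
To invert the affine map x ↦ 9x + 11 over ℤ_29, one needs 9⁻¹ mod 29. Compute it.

gcd(29, 9) by repeated division:
29 = 3·9 + 2
9 = 4·2 + 1
2 = 2·1 + 0
gcd = 1, so the inverse exists. Back-substitute:
1 = 9 − 4·2
1 = −4·29 + 13·9
So 9·13 ≡ 1 (mod 29).

13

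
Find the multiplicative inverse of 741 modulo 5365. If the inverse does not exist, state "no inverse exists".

1296

Run Euclid on (5365, 741):
5365 = 7×741 + 178
741 = 4×178 + 29
178 = 6×29 + 4
29 = 7×4 + 1
4 = 4×1 + 0
gcd = 1, so the inverse exists. Back-substitute:
1 = 29 − 7·4
1 = −7·178 + 43·29
1 = 43·741 − 179·178
1 = −179·5365 + 1296·741
So 741·1296 ≡ 1 (mod 5365).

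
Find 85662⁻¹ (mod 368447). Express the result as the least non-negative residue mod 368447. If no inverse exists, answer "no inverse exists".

86974

Run Euclid on (368447, 85662):
368447 = 4×85662 + 25799
85662 = 3×25799 + 8265
25799 = 3×8265 + 1004
8265 = 8×1004 + 233
1004 = 4×233 + 72
233 = 3×72 + 17
72 = 4×17 + 4
17 = 4×4 + 1
4 = 4×1 + 0
gcd = 1, so the inverse exists. Back-substitute:
1 = 17 − 4·4
1 = −4·72 + 17·17
1 = 17·233 − 55·72
1 = −55·1004 + 237·233
1 = 237·8265 − 1951·1004
1 = −1951·25799 + 6090·8265
1 = 6090·85662 − 20221·25799
1 = −20221·368447 + 86974·85662
So 85662·86974 ≡ 1 (mod 368447).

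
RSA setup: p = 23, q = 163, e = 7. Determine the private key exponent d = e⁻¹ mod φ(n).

3055

φ(n) = (p−1)(q−1) = 22·162 = 3564.
Need d with 7·d ≡ 1 (mod 3564). Apply the extended Euclidean algorithm:
3564 = 509·7 + 1
7 = 7·1 + 0
Back-substitute:
1 = 3564 − 509·7
So 7·(-509) ≡ 1 (mod 3564), hence d ≡ -509 ≡ 3055 (mod 3564).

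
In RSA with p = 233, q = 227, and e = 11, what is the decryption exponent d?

φ(n) = (p−1)(q−1) = 232·226 = 52432.
Need d with 11·d ≡ 1 (mod 52432). Apply the extended Euclidean algorithm:
52432 = 4766×11 + 6
11 = 1×6 + 5
6 = 1×5 + 1
5 = 5×1 + 0
Back-substitute:
1 = 6 − 5
1 = −11 + 2·6
1 = 2·52432 − 9533·11
So 11·(-9533) ≡ 1 (mod 52432), hence d ≡ -9533 ≡ 42899 (mod 52432).

42899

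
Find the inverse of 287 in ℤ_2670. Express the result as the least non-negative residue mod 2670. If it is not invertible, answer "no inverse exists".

gcd(2670, 287) by repeated division:
2670 = 9×287 + 87
287 = 3×87 + 26
87 = 3×26 + 9
26 = 2×9 + 8
9 = 1×8 + 1
8 = 8×1 + 0
gcd = 1, so the inverse exists. Back-substitute:
1 = 9 − 8
1 = −26 + 3·9
1 = 3·87 − 10·26
1 = −10·287 + 33·87
1 = 33·2670 − 307·287
Hence 287⁻¹ ≡ -307 ≡ 2363 (mod 2670).

2363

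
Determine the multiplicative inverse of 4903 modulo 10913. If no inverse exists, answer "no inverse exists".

Apply the Euclidean algorithm to 10913 and 4903:
10913 = 2·4903 + 1107
4903 = 4·1107 + 475
1107 = 2·475 + 157
475 = 3·157 + 4
157 = 39·4 + 1
4 = 4·1 + 0
Since gcd(4903, 10913) = 1, back-substitute to write 1 as a combination:
1 = 157 − 39·4
1 = −39·475 + 118·157
1 = 118·1107 − 275·475
1 = −275·4903 + 1218·1107
1 = 1218·10913 − 2711·4903
Hence 4903⁻¹ ≡ -2711 ≡ 8202 (mod 10913).

8202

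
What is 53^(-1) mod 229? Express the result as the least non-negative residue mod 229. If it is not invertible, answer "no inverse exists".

121

gcd(229, 53) by repeated division:
229 = 4×53 + 17
53 = 3×17 + 2
17 = 8×2 + 1
2 = 2×1 + 0
The gcd is 1. Working backward:
1 = 17 − 8·2
1 = −8·53 + 25·17
1 = 25·229 − 108·53
Hence 53⁻¹ ≡ -108 ≡ 121 (mod 229).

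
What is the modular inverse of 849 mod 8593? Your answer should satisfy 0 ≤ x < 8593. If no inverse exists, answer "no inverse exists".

2753

Apply the Euclidean algorithm to 8593 and 849:
8593 = 10×849 + 103
849 = 8×103 + 25
103 = 4×25 + 3
25 = 8×3 + 1
3 = 3×1 + 0
The gcd is 1. Working backward:
1 = 25 − 8·3
1 = −8·103 + 33·25
1 = 33·849 − 272·103
1 = −272·8593 + 2753·849
So 849·2753 ≡ 1 (mod 8593).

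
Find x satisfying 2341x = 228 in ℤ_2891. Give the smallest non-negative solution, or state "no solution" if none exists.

2407

First find gcd(2341, 2891):
2891 = 1·2341 + 550
2341 = 4·550 + 141
550 = 3·141 + 127
141 = 1·127 + 14
127 = 9·14 + 1
14 = 14·1 + 0
gcd = 1, so a unique solution mod 2891 exists.
Back-substitute for the Bézout coefficients:
1 = 127 − 9·14
1 = −9·141 + 10·127
1 = 10·550 − 39·141
1 = −39·2341 + 166·550
1 = 166·2891 − 205·2341
So 2341·(-205) ≡ 1 (mod 2891), giving 2341⁻¹ ≡ 2686.
x ≡ 2341⁻¹·228 ≡ 2686·228 ≡ 2407 (mod 2891).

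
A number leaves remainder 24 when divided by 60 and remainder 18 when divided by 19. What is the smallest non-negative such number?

Write x = 24 + 60·k. Then 60·k ≡ 18 − 24 ≡ 13 (mod 19).
Need 60⁻¹ mod 19. Extended Euclid on (19, 3):
19 = 6×3 + 1
3 = 3×1 + 0
Back-substitute:
1 = 19 − 6·3
60⁻¹ ≡ 13 (mod 19), so k ≡ 13·13 ≡ 17 (mod 19).
x = 24 + 60·17 = 1044.

1044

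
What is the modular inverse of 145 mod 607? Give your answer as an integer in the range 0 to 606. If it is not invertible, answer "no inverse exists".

Apply the Euclidean algorithm to 607 and 145:
607 = 4·145 + 27
145 = 5·27 + 10
27 = 2·10 + 7
10 = 1·7 + 3
7 = 2·3 + 1
3 = 3·1 + 0
gcd = 1, so the inverse exists. Back-substitute:
1 = 7 − 2·3
1 = −2·10 + 3·7
1 = 3·27 − 8·10
1 = −8·145 + 43·27
1 = 43·607 − 180·145
Thus 145·(-180) ≡ 1 (mod 607); reducing, -180 mod 607 = 427.

427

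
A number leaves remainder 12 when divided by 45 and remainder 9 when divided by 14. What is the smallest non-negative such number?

597

Write x = 12 + 45·k. Then 45·k ≡ 9 − 12 ≡ 11 (mod 14).
Need 45⁻¹ mod 14. Extended Euclid on (14, 3):
14 = 4·3 + 2
3 = 1·2 + 1
2 = 2·1 + 0
Back-substitute:
1 = 3 − 2
1 = −14 + 5·3
45⁻¹ ≡ 5 (mod 14), so k ≡ 5·11 ≡ 13 (mod 14).
x = 12 + 45·13 = 597.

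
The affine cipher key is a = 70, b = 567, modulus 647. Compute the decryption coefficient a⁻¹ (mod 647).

Extended Euclidean algorithm:
647 = 9×70 + 17
70 = 4×17 + 2
17 = 8×2 + 1
2 = 2×1 + 0
The gcd is 1. Working backward:
1 = 17 − 8·2
1 = −8·70 + 33·17
1 = 33·647 − 305·70
Hence 70⁻¹ ≡ -305 ≡ 342 (mod 647).

342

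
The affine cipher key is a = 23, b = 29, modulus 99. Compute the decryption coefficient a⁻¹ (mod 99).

Run Euclid on (99, 23):
99 = 4×23 + 7
23 = 3×7 + 2
7 = 3×2 + 1
2 = 2×1 + 0
The gcd is 1. Working backward:
1 = 7 − 3·2
1 = −3·23 + 10·7
1 = 10·99 − 43·23
Hence 23⁻¹ ≡ -43 ≡ 56 (mod 99).

56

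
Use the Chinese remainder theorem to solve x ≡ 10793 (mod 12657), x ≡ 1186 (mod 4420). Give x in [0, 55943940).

44930486

Write x = 10793 + 12657·k. Then 12657·k ≡ 1186 − 10793 ≡ 3653 (mod 4420).
Need 12657⁻¹ mod 4420. Extended Euclid on (4420, 3817):
4420 = 1*3817 + 603
3817 = 6*603 + 199
603 = 3*199 + 6
199 = 33*6 + 1
6 = 6*1 + 0
Back-substitute:
1 = 199 − 33·6
1 = −33·603 + 100·199
1 = 100·3817 − 633·603
1 = −633·4420 + 733·3817
12657⁻¹ ≡ 733 (mod 4420), so k ≡ 733·3653 ≡ 3549 (mod 4420).
x = 10793 + 12657·3549 = 44930486.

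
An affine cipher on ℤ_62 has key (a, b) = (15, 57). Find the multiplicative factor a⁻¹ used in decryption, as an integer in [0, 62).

Extended Euclidean algorithm:
62 = 4*15 + 2
15 = 7*2 + 1
2 = 2*1 + 0
Since gcd(15, 62) = 1, back-substitute to write 1 as a combination:
1 = 15 − 7·2
1 = −7·62 + 29·15
So 15·29 ≡ 1 (mod 62).

29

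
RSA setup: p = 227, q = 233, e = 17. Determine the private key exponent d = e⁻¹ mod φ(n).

12337

φ(n) = (p−1)(q−1) = 226·232 = 52432.
Need d with 17·d ≡ 1 (mod 52432). Apply the extended Euclidean algorithm:
52432 = 3084*17 + 4
17 = 4*4 + 1
4 = 4*1 + 0
Back-substitute:
1 = 17 − 4·4
1 = −4·52432 + 12337·17
So 17·12337 ≡ 1 (mod 52432), hence d = 12337.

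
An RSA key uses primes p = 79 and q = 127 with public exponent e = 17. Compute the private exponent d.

4625

φ(n) = (p−1)(q−1) = 78·126 = 9828.
Need d with 17·d ≡ 1 (mod 9828). Apply the extended Euclidean algorithm:
9828 = 578*17 + 2
17 = 8*2 + 1
2 = 2*1 + 0
Back-substitute:
1 = 17 − 8·2
1 = −8·9828 + 4625·17
So 17·4625 ≡ 1 (mod 9828), hence d = 4625.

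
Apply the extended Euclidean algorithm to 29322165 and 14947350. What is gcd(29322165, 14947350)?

15

Euclidean algorithm:
29322165 = 1·14947350 + 14374815
14947350 = 1·14374815 + 572535
14374815 = 25·572535 + 61440
572535 = 9·61440 + 19575
61440 = 3·19575 + 2715
19575 = 7·2715 + 570
2715 = 4·570 + 435
570 = 1·435 + 135
435 = 3·135 + 30
135 = 4·30 + 15
30 = 2·15 + 0
gcd(29322165, 14947350) = 15.
Back-substituting:
15 = 135 − 4·30
15 = −4·435 + 13·135
15 = 13·570 − 17·435
15 = −17·2715 + 81·570
15 = 81·19575 − 584·2715
15 = −584·61440 + 1833·19575
15 = 1833·572535 − 17081·61440
15 = −17081·14374815 + 428858·572535
15 = 428858·14947350 − 445939·14374815
15 = −445939·29322165 + 874797·14947350
So 15 = (-445939)·29322165 + (874797)·14947350.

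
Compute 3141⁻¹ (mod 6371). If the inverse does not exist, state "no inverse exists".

1718

Apply the Euclidean algorithm to 6371 and 3141:
6371 = 2*3141 + 89
3141 = 35*89 + 26
89 = 3*26 + 11
26 = 2*11 + 4
11 = 2*4 + 3
4 = 1*3 + 1
3 = 3*1 + 0
Since gcd(3141, 6371) = 1, back-substitute to write 1 as a combination:
1 = 4 − 3
1 = −11 + 3·4
1 = 3·26 − 7·11
1 = −7·89 + 24·26
1 = 24·3141 − 847·89
1 = −847·6371 + 1718·3141
So 3141·1718 ≡ 1 (mod 6371).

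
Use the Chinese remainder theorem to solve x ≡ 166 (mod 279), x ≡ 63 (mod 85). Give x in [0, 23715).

Write x = 166 + 279·k. Then 279·k ≡ 63 − 166 ≡ 67 (mod 85).
Need 279⁻¹ mod 85. Extended Euclid on (85, 24):
85 = 3*24 + 13
24 = 1*13 + 11
13 = 1*11 + 2
11 = 5*2 + 1
2 = 2*1 + 0
Back-substitute:
1 = 11 − 5·2
1 = −5·13 + 6·11
1 = 6·24 − 11·13
1 = −11·85 + 39·24
279⁻¹ ≡ 39 (mod 85), so k ≡ 39·67 ≡ 63 (mod 85).
x = 166 + 279·63 = 17743.

17743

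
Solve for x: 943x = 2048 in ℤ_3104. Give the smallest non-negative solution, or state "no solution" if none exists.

First find gcd(943, 3104):
3104 = 3*943 + 275
943 = 3*275 + 118
275 = 2*118 + 39
118 = 3*39 + 1
39 = 39*1 + 0
gcd = 1, so a unique solution mod 3104 exists.
Back-substitute for the Bézout coefficients:
1 = 118 − 3·39
1 = −3·275 + 7·118
1 = 7·943 − 24·275
1 = −24·3104 + 79·943
So 943·(79) ≡ 1 (mod 3104), giving 943⁻¹ ≡ 79.
x ≡ 943⁻¹·2048 ≡ 79·2048 ≡ 384 (mod 3104).

384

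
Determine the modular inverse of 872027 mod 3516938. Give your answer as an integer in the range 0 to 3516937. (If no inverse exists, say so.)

gcd(3516938, 872027) by repeated division:
3516938 = 4*872027 + 28830
872027 = 30*28830 + 7127
28830 = 4*7127 + 322
7127 = 22*322 + 43
322 = 7*43 + 21
43 = 2*21 + 1
21 = 21*1 + 0
Since gcd(872027, 3516938) = 1, back-substitute to write 1 as a combination:
1 = 43 − 2·21
1 = −2·322 + 15·43
1 = 15·7127 − 332·322
1 = −332·28830 + 1343·7127
1 = 1343·872027 − 40622·28830
1 = −40622·3516938 + 163831·872027
So 872027·163831 ≡ 1 (mod 3516938).

163831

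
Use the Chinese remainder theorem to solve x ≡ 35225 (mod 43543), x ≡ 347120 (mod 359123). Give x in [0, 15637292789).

Write x = 35225 + 43543·k. Then 43543·k ≡ 347120 − 35225 ≡ 311895 (mod 359123).
Need 43543⁻¹ mod 359123. Extended Euclid on (359123, 43543):
359123 = 8×43543 + 10779
43543 = 4×10779 + 427
10779 = 25×427 + 104
427 = 4×104 + 11
104 = 9×11 + 5
11 = 2×5 + 1
5 = 5×1 + 0
Back-substitute:
1 = 11 − 2·5
1 = −2·104 + 19·11
1 = 19·427 − 78·104
1 = −78·10779 + 1969·427
1 = 1969·43543 − 7954·10779
1 = −7954·359123 + 65601·43543
43543⁻¹ ≡ 65601 (mod 359123), so k ≡ 65601·311895 ≡ 309216 (mod 359123).
x = 35225 + 43543·309216 = 13464227513.

13464227513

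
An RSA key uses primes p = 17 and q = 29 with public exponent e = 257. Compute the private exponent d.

129

φ(n) = (p−1)(q−1) = 16·28 = 448.
Need d with 257·d ≡ 1 (mod 448). Apply the extended Euclidean algorithm:
448 = 1·257 + 191
257 = 1·191 + 66
191 = 2·66 + 59
66 = 1·59 + 7
59 = 8·7 + 3
7 = 2·3 + 1
3 = 3·1 + 0
Back-substitute:
1 = 7 − 2·3
1 = −2·59 + 17·7
1 = 17·66 − 19·59
1 = −19·191 + 55·66
1 = 55·257 − 74·191
1 = −74·448 + 129·257
So 257·129 ≡ 1 (mod 448), hence d = 129.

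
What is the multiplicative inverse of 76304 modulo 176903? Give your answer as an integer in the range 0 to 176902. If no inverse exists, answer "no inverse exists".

Apply the Euclidean algorithm to 176903 and 76304:
176903 = 2·76304 + 24295
76304 = 3·24295 + 3419
24295 = 7·3419 + 362
3419 = 9·362 + 161
362 = 2·161 + 40
161 = 4·40 + 1
40 = 40·1 + 0
The gcd is 1. Working backward:
1 = 161 − 4·40
1 = −4·362 + 9·161
1 = 9·3419 − 85·362
1 = −85·24295 + 604·3419
1 = 604·76304 − 1897·24295
1 = −1897·176903 + 4398·76304
So 76304·4398 ≡ 1 (mod 176903).

4398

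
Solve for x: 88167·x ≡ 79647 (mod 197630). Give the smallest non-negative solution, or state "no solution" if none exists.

First find gcd(88167, 197630):
197630 = 2×88167 + 21296
88167 = 4×21296 + 2983
21296 = 7×2983 + 415
2983 = 7×415 + 78
415 = 5×78 + 25
78 = 3×25 + 3
25 = 8×3 + 1
3 = 3×1 + 0
gcd = 1, so a unique solution mod 197630 exists.
Back-substitute for the Bézout coefficients:
1 = 25 − 8·3
1 = −8·78 + 25·25
1 = 25·415 − 133·78
1 = −133·2983 + 956·415
1 = 956·21296 − 6825·2983
1 = −6825·88167 + 28256·21296
1 = 28256·197630 − 63337·88167
So 88167·(-63337) ≡ 1 (mod 197630), giving 88167⁻¹ ≡ 134293.
x ≡ 88167⁻¹·79647 ≡ 134293·79647 ≡ 101341 (mod 197630).

101341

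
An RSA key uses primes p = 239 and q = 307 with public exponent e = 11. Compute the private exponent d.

φ(n) = (p−1)(q−1) = 238·306 = 72828.
Need d with 11·d ≡ 1 (mod 72828). Apply the extended Euclidean algorithm:
72828 = 6620×11 + 8
11 = 1×8 + 3
8 = 2×3 + 2
3 = 1×2 + 1
2 = 2×1 + 0
Back-substitute:
1 = 3 − 2
1 = −8 + 3·3
1 = 3·11 − 4·8
1 = −4·72828 + 26483·11
So 11·26483 ≡ 1 (mod 72828), hence d = 26483.

26483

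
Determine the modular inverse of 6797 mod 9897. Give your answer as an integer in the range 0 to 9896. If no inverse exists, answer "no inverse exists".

5852

Extended Euclidean algorithm:
9897 = 1*6797 + 3100
6797 = 2*3100 + 597
3100 = 5*597 + 115
597 = 5*115 + 22
115 = 5*22 + 5
22 = 4*5 + 2
5 = 2*2 + 1
2 = 2*1 + 0
gcd = 1, so the inverse exists. Back-substitute:
1 = 5 − 2·2
1 = −2·22 + 9·5
1 = 9·115 − 47·22
1 = −47·597 + 244·115
1 = 244·3100 − 1267·597
1 = −1267·6797 + 2778·3100
1 = 2778·9897 − 4045·6797
Hence 6797⁻¹ ≡ -4045 ≡ 5852 (mod 9897).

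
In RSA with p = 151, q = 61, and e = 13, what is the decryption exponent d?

φ(n) = (p−1)(q−1) = 150·60 = 9000.
Need d with 13·d ≡ 1 (mod 9000). Apply the extended Euclidean algorithm:
9000 = 692×13 + 4
13 = 3×4 + 1
4 = 4×1 + 0
Back-substitute:
1 = 13 − 3·4
1 = −3·9000 + 2077·13
So 13·2077 ≡ 1 (mod 9000), hence d = 2077.

2077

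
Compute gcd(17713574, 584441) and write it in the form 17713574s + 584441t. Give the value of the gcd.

1

Apply Euclid's algorithm to 17713574 and 584441:
17713574 = 30*584441 + 180344
584441 = 3*180344 + 43409
180344 = 4*43409 + 6708
43409 = 6*6708 + 3161
6708 = 2*3161 + 386
3161 = 8*386 + 73
386 = 5*73 + 21
73 = 3*21 + 10
21 = 2*10 + 1
10 = 10*1 + 0
gcd(17713574, 584441) = 1.
Back-substituting:
1 = 21 − 2·10
1 = −2·73 + 7·21
1 = 7·386 − 37·73
1 = −37·3161 + 303·386
1 = 303·6708 − 643·3161
1 = −643·43409 + 4161·6708
1 = 4161·180344 − 17287·43409
1 = −17287·584441 + 56022·180344
1 = 56022·17713574 − 1697947·584441
So 1 = (56022)·17713574 + (-1697947)·584441.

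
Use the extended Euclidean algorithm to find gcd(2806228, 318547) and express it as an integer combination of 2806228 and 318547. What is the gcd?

Repeated division:
2806228 = 8×318547 + 257852
318547 = 1×257852 + 60695
257852 = 4×60695 + 15072
60695 = 4×15072 + 407
15072 = 37×407 + 13
407 = 31×13 + 4
13 = 3×4 + 1
4 = 4×1 + 0
gcd(2806228, 318547) = 1.
Express as a combination:
1 = 13 − 3·4
1 = −3·407 + 94·13
1 = 94·15072 − 3481·407
1 = −3481·60695 + 14018·15072
1 = 14018·257852 − 59553·60695
1 = −59553·318547 + 73571·257852
1 = 73571·2806228 − 648121·318547
So 1 = (73571)·2806228 + (-648121)·318547.

1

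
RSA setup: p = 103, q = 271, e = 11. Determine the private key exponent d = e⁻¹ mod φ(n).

φ(n) = (p−1)(q−1) = 102·270 = 27540.
Need d with 11·d ≡ 1 (mod 27540). Apply the extended Euclidean algorithm:
27540 = 2503×11 + 7
11 = 1×7 + 4
7 = 1×4 + 3
4 = 1×3 + 1
3 = 3×1 + 0
Back-substitute:
1 = 4 − 3
1 = −7 + 2·4
1 = 2·11 − 3·7
1 = −3·27540 + 7511·11
So 11·7511 ≡ 1 (mod 27540), hence d = 7511.

7511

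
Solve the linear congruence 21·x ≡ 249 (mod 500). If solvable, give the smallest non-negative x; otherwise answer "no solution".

369

First find gcd(21, 500):
500 = 23·21 + 17
21 = 1·17 + 4
17 = 4·4 + 1
4 = 4·1 + 0
gcd = 1, so a unique solution mod 500 exists.
Back-substitute for the Bézout coefficients:
1 = 17 − 4·4
1 = −4·21 + 5·17
1 = 5·500 − 119·21
So 21·(-119) ≡ 1 (mod 500), giving 21⁻¹ ≡ 381.
x ≡ 21⁻¹·249 ≡ 381·249 ≡ 369 (mod 500).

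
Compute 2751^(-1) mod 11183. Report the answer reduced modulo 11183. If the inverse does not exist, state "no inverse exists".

Run Euclid on (11183, 2751):
11183 = 4*2751 + 179
2751 = 15*179 + 66
179 = 2*66 + 47
66 = 1*47 + 19
47 = 2*19 + 9
19 = 2*9 + 1
9 = 9*1 + 0
The gcd is 1. Working backward:
1 = 19 − 2·9
1 = −2·47 + 5·19
1 = 5·66 − 7·47
1 = −7·179 + 19·66
1 = 19·2751 − 292·179
1 = −292·11183 + 1187·2751
So 2751·1187 ≡ 1 (mod 11183).

1187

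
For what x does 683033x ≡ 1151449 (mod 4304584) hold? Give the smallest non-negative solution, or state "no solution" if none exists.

First find gcd(683033, 4304584):
4304584 = 6×683033 + 206386
683033 = 3×206386 + 63875
206386 = 3×63875 + 14761
63875 = 4×14761 + 4831
14761 = 3×4831 + 268
4831 = 18×268 + 7
268 = 38×7 + 2
7 = 3×2 + 1
2 = 2×1 + 0
gcd = 1, so a unique solution mod 4304584 exists.
Back-substitute for the Bézout coefficients:
1 = 7 − 3·2
1 = −3·268 + 115·7
1 = 115·4831 − 2073·268
1 = −2073·14761 + 6334·4831
1 = 6334·63875 − 27409·14761
1 = −27409·206386 + 88561·63875
1 = 88561·683033 − 293092·206386
1 = −293092·4304584 + 1847113·683033
So 683033·(1847113) ≡ 1 (mod 4304584), giving 683033⁻¹ ≡ 1847113.
x ≡ 683033⁻¹·1151449 ≡ 1847113·1151449 ≡ 203593 (mod 4304584).

203593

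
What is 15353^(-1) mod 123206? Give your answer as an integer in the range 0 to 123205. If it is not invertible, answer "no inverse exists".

Apply the Euclidean algorithm to 123206 and 15353:
123206 = 8×15353 + 382
15353 = 40×382 + 73
382 = 5×73 + 17
73 = 4×17 + 5
17 = 3×5 + 2
5 = 2×2 + 1
2 = 2×1 + 0
gcd = 1, so the inverse exists. Back-substitute:
1 = 5 − 2·2
1 = −2·17 + 7·5
1 = 7·73 − 30·17
1 = −30·382 + 157·73
1 = 157·15353 − 6310·382
1 = −6310·123206 + 50637·15353
So 15353·50637 ≡ 1 (mod 123206).

50637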